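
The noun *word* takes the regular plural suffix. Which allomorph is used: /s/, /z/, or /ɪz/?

/z/

The stem *word* ends in a voiced non-sibilant sound.
The plural suffix surfaces as /ɪz/ after sibilants, /s/ after other voiceless consonants, and /z/ after other voiced sounds.
So the plural -s on *word* is pronounced /z/.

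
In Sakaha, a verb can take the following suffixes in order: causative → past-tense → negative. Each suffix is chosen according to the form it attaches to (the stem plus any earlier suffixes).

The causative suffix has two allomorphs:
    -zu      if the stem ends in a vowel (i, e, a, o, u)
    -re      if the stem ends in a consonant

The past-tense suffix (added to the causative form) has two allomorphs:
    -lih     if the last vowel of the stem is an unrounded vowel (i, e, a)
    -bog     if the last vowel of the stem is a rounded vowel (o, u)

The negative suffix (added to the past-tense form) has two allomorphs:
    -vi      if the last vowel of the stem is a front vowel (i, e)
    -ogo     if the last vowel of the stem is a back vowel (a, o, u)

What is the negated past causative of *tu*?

tuzubogogo

*tu* — final sound /u/ (a vowel) → -zu → *tuzu*.
The causative form *tuzu*: last vowel = /u/, a rounded vowel → -bog → *tuzubog*.
The past-tense form *tuzubog* — last vowel /o/ (a back vowel) → -ogo → *tuzubogogo*.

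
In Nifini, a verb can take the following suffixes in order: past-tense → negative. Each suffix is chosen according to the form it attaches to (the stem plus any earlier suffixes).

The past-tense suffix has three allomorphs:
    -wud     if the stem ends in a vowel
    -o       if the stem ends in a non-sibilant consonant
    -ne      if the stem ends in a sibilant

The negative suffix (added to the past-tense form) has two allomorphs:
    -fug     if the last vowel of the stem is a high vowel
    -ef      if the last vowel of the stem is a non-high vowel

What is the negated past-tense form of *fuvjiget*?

fuvjigetoef

Since the final sound of *fuvjiget* is /t/ (a non-sibilant consonant), it takes -o, giving *fuvjigeto*.
The past-tense form *fuvjigeto*: last vowel = /o/, a non-high vowel → -ef → *fuvjigetoef*.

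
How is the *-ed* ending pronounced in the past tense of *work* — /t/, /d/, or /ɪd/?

The stem *work* ends in a voiceless consonant other than /t/.
The -ed suffix is realized as /ɪd/ after /t, d/; as /t/ after other voiceless consonants; and as /d/ after other voiced sounds.
So -ed on *work* is pronounced /t/.

/t/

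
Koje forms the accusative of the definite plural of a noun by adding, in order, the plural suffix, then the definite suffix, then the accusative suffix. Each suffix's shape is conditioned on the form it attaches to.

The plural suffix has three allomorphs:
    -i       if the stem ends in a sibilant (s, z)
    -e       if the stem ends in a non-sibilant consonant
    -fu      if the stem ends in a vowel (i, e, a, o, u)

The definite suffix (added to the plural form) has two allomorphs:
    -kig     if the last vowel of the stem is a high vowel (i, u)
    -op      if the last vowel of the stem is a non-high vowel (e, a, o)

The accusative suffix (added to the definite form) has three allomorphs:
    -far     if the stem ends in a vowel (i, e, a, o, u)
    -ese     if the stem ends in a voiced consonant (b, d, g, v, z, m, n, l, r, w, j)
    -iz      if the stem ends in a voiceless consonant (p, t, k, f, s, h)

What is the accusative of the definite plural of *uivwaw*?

uivwaweopiz

The final sound of *uivwaw* is /w/, which is a non-sibilant consonant, so the plural suffix is -e, giving *uivwawe*.
Since the last vowel of the plural form *uivwawe* is /e/ (a non-high vowel), it takes -op, giving *uivwaweop*.
The definite form *uivwaweop* — final sound /p/ (a voiceless consonant) → -iz → *uivwaweopiz*.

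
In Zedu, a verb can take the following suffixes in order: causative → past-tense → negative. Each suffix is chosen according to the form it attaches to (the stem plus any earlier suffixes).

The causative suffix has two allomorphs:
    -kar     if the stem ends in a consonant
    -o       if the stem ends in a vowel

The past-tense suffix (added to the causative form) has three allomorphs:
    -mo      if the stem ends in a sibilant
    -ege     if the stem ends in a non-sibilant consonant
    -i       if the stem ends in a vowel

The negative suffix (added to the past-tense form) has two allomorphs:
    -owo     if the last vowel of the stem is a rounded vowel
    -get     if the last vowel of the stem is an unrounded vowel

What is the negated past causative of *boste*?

The final sound of *boste* is /e/, which is a vowel, so the causative suffix is -o, giving *bosteo*.
Since the final sound of the causative form *bosteo* is /o/ (a vowel), it takes -i, giving *bosteoi*.
The past-tense form *bosteoi*: last vowel = /i/, an unrounded vowel → -get → *bosteoiget*.

bosteoiget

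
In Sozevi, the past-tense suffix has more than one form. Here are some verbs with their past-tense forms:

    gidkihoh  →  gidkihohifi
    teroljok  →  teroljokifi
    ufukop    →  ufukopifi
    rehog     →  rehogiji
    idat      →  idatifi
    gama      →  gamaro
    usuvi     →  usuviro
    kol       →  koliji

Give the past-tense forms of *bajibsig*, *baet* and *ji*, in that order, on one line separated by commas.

bajibsigiji, baetifi, jiro

Looking at the final sound of each stem: -ifi when the stem ends in a voiceless consonant (*gidkihoh*, *teroljok*, *ufukop*, *idat*); -iji when the stem ends in a voiced consonant (*rehog*, *kol*); -ro when the stem ends in a vowel (*gama*, *usuvi*).
Since the final sound of *bajibsig* is /g/ (a voiced consonant), it takes -iji, giving *bajibsigiji*.
*baet*: final sound = /t/, a voiceless consonant → -ifi → *baetifi*.
*ji* — final sound /i/ (a vowel) → -ro → *jiro*.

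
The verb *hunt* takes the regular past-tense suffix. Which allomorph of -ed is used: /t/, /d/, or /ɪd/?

/ɪd/

The stem *hunt* ends in /t/ or /d/.
The -ed suffix is realized as /ɪd/ after /t, d/; as /t/ after other voiceless consonants; and as /d/ after other voiced sounds.
So -ed on *hunt* is pronounced /ɪd/.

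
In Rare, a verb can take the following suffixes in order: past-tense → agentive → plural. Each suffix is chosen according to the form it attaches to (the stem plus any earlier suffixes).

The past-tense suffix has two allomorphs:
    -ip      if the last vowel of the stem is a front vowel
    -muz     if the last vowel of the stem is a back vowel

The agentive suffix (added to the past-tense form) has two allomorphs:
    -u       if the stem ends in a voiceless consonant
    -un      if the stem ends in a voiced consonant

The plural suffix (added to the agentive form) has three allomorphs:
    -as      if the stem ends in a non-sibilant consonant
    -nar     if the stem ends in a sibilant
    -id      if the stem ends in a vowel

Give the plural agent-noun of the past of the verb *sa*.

samuzunas

Since the last vowel of *sa* is /a/ (a back vowel), it takes -muz, giving *samuz*.
Since the final consonant of the past-tense form *samuz* is /z/ (voiced), it takes -un, giving *samuzun*.
The final sound of the agentive form *samuzun* is /n/, which is a non-sibilant consonant, so the plural suffix is -as, giving *samuzunas*.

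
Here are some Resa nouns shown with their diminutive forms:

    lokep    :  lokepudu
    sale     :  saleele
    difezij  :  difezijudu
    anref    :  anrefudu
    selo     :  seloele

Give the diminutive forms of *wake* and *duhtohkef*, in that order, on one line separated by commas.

wakeele, duhtohkefudu

The alternation tracks the final sound of the stem — -udu when the stem ends in a consonant (*lokep*, *difezij*, *anref*); -ele when the stem ends in a vowel (*sale*, *selo*).
*wake* — final sound /e/ (a vowel) → -ele → *wakeele*.
*duhtohkef*: final sound = /f/, a consonant → -udu → *duhtohkefudu*.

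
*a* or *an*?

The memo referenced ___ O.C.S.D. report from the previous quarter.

an

The indefinite article is chosen by the initial *sound* of the following word, not its spelling.
The initialism *O.C.S.D.* is read letter by letter; the first letter, O, is pronounced /oʊ/, which begins with a vowel sound.
So the article is *an*: The memo referenced an O.C.S.D. report from the previous quarter.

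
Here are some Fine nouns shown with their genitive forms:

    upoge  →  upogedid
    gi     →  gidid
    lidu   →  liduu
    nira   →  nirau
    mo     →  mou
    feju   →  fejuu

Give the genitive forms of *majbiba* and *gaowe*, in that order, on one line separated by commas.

The pattern is front/back vowel harmony: -did when the last vowel of the stem is a front vowel (*upoge*, *gi*); -u when the last vowel of the stem is a back vowel (*lidu*, *nira*, *mo*, *feju*).
Since the last vowel of *majbiba* is /a/ (a back vowel), it takes -u, giving *majbibau*.
The last vowel of *gaowe* is /e/, which is a front vowel, so the suffix is -did, giving *gaowedid*.

majbibau, gaowedid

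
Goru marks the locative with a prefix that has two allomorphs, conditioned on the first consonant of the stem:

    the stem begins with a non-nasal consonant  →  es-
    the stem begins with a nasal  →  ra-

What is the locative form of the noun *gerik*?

*gerik*: first consonant = /g/, non-nasal → es- → *esgerik*.

esgerik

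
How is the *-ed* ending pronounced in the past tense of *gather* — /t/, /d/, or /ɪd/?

The stem *gather* ends in a voiced sound other than /d/.
The -ed suffix is realized as /ɪd/ after /t, d/; as /t/ after other voiceless consonants; and as /d/ after other voiced sounds.
So -ed on *gather* is pronounced /d/.

/d/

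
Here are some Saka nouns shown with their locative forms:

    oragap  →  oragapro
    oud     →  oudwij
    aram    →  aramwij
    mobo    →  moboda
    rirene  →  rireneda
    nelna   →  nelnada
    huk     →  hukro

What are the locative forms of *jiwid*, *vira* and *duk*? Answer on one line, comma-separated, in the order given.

Looking at the final sound of each stem: -ro when the stem ends in a voiceless consonant (*oragap*, *huk*); -wij when the stem ends in a voiced consonant (*oud*, *aram*); -da when the stem ends in a vowel (*mobo*, *rirene*, *nelna*).
*jiwid*: final sound = /d/, a voiced consonant → -wij → *jiwidwij*.
*vira* — final sound /a/ (a vowel) → -da → *virada*.
*duk*: final sound = /k/, a voiceless consonant → -ro → *dukro*.

jiwidwij, virada, dukro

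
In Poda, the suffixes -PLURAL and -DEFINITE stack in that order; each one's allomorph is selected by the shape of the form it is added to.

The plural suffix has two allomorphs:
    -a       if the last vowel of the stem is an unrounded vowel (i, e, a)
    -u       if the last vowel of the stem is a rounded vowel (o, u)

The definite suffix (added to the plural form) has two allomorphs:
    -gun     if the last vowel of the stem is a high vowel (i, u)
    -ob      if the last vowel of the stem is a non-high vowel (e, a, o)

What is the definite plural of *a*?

aaob

*a* — last vowel /a/ (an unrounded vowel) → -a → *aa*.
The plural form *aa*: last vowel = /a/, a non-high vowel → -ob → *aaob*.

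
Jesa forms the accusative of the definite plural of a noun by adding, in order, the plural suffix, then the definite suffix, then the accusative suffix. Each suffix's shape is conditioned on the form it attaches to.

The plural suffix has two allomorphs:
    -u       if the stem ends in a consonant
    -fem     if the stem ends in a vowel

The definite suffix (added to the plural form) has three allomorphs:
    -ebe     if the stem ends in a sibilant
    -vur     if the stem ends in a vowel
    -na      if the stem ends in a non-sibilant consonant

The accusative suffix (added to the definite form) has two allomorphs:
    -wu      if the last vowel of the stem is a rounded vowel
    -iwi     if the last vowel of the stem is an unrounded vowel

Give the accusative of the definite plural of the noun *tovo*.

tovofemnaiwi

*tovo*: final sound = /o/, a vowel → -fem → *tovofem*.
The final sound of the plural form *tovofem* is /m/, which is a non-sibilant consonant, so the definite suffix is -na, giving *tovofemna*.
The last vowel of the definite form *tovofemna* is /a/, which is an unrounded vowel, so the accusative suffix is -iwi, giving *tovofemnaiwi*.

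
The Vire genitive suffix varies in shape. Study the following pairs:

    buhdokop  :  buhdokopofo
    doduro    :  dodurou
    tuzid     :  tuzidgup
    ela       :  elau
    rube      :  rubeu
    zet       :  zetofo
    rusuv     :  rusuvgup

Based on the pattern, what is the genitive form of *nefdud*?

The suffix is conditioned by the final sound: -ofo when the stem ends in a voiceless consonant (*buhdokop*, *zet*); -gup when the stem ends in a voiced consonant (*tuzid*, *rusuv*); -u when the stem ends in a vowel (*doduro*, *ela*, *rube*).
*nefdud* — final sound /d/ (a voiced consonant) → -gup → *nefdudgup*.

nefdudgup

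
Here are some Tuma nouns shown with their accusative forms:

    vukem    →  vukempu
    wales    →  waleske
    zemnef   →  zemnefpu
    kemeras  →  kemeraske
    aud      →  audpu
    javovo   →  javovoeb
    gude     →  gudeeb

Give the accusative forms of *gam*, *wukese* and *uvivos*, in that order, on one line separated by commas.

gampu, wukeseeb, uvivoske

Looking at the final sound of each stem: -ke when the stem ends in a sibilant (*wales*, *kemeras*); -pu when the stem ends in a non-sibilant consonant (*vukem*, *zemnef*, *aud*); -eb when the stem ends in a vowel (*javovo*, *gude*).
Since the final sound of *gam* is /m/ (a non-sibilant consonant), it takes -pu, giving *gampu*.
Since the final sound of *wukese* is /e/ (a vowel), it takes -eb, giving *wukeseeb*.
The final sound of *uvivos* is /s/, which is a sibilant, so the suffix is -ke, giving *uvivoske*.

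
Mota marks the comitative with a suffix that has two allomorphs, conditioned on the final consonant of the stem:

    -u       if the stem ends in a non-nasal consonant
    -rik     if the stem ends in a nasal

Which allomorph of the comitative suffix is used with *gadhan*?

Since the final consonant of *gadhan* is /n/ (a nasal), it takes -rik.

-rik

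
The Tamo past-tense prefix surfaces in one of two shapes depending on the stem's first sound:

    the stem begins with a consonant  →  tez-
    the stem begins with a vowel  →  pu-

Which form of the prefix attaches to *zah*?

*zah*: first sound = /z/, a consonant → tez-.

tez-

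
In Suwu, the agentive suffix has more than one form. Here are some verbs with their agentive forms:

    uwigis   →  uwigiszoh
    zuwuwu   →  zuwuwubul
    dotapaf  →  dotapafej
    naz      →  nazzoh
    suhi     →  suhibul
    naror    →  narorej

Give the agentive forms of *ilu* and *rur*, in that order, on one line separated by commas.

The suffix is conditioned by the final sound: -zoh when the stem ends in a sibilant (*uwigis*, *naz*); -ej when the stem ends in a non-sibilant consonant (*dotapaf*, *naror*); -bul when the stem ends in a vowel (*zuwuwu*, *suhi*).
The final sound of *ilu* is /u/, which is a vowel, so the suffix is -bul, giving *ilubul*.
The final sound of *rur* is /r/, which is a non-sibilant consonant, so the suffix is -ej, giving *rurej*.

ilubul, rurej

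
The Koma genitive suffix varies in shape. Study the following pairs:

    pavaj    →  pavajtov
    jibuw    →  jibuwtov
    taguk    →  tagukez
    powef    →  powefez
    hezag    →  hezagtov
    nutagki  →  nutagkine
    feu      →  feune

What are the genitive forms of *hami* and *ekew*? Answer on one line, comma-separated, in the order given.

Looking at the final sound of each stem: -ez when the stem ends in a voiceless consonant (*taguk*, *powef*); -tov when the stem ends in a voiced consonant (*pavaj*, *jibuw*, *hezag*); -ne when the stem ends in a vowel (*nutagki*, *feu*).
Since the final sound of *hami* is /i/ (a vowel), it takes -ne, giving *hamine*.
Since the final sound of *ekew* is /w/ (a voiced consonant), it takes -tov, giving *ekewtov*.

hamine, ekewtov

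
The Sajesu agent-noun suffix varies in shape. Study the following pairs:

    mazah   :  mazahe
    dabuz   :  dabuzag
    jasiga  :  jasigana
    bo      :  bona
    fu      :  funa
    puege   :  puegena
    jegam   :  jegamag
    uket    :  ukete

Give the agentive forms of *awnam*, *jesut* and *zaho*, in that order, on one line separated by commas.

awnamag, jesute, zahona

The suffix is conditioned by the final sound: -e when the stem ends in a voiceless consonant (*mazah*, *uket*); -ag when the stem ends in a voiced consonant (*dabuz*, *jegam*); -na when the stem ends in a vowel (*jasiga*, *bo*, *fu*, *puege*).
The final sound of *awnam* is /m/, which is a voiced consonant, so the suffix is -ag, giving *awnamag*.
*jesut*: final sound = /t/, a voiceless consonant → -e → *jesute*.
The final sound of *zaho* is /o/, which is a vowel, so the suffix is -na, giving *zahona*.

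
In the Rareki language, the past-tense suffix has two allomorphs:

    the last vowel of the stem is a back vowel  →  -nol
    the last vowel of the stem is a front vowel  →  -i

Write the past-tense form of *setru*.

Since the last vowel of *setru* is /u/ (a back vowel), it takes -nol, giving *setrunol*.

setrunol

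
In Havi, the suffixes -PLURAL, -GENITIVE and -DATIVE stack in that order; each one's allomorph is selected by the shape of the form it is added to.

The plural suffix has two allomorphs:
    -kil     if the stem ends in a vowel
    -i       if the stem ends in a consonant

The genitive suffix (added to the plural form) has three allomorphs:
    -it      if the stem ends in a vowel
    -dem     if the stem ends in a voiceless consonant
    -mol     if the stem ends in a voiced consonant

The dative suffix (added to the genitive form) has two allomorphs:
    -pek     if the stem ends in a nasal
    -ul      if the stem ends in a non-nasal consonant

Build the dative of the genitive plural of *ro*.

*ro*: final sound = /o/, a vowel → -kil → *rokil*.
The plural form *rokil*: final sound = /l/, a voiced consonant → -mol → *rokilmol*.
The genitive form *rokilmol* — final consonant /l/ (non-nasal) → -ul → *rokilmolul*.

rokilmolul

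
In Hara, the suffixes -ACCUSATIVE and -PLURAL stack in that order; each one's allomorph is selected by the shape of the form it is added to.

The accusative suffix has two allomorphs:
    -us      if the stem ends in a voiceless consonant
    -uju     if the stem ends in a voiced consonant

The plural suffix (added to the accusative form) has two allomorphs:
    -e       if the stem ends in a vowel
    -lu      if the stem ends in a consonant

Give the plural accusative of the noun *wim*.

wimujue

Since the final consonant of *wim* is /m/ (voiced), it takes -uju, giving *wimuju*.
The accusative form *wimuju* — final sound /u/ (a vowel) → -e → *wimujue*.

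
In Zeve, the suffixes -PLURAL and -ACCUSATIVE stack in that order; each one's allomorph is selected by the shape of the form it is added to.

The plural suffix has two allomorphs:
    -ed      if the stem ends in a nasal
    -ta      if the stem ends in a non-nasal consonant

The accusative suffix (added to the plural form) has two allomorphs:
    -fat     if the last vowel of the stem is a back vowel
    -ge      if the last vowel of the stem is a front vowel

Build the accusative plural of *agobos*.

Since the final consonant of *agobos* is /s/ (non-nasal), it takes -ta, giving *agobosta*.
Since the last vowel of the plural form *agobosta* is /a/ (a back vowel), it takes -fat, giving *agobostafat*.

agobostafat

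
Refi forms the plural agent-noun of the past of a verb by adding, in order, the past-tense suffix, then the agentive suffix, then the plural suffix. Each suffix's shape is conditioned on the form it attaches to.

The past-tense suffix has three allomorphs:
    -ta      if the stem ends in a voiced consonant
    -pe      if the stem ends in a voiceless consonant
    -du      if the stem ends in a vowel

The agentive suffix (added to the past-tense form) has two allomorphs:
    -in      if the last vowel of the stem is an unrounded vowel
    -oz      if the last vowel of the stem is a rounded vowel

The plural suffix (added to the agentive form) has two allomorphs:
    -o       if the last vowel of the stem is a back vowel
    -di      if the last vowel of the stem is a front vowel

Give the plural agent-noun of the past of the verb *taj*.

tajtaindi

The final sound of *taj* is /j/, which is a voiced consonant, so the past-tense suffix is -ta, giving *tajta*.
Since the last vowel of the past-tense form *tajta* is /a/ (an unrounded vowel), it takes -in, giving *tajtain*.
Since the last vowel of the agentive form *tajtain* is /i/ (a front vowel), it takes -di, giving *tajtaindi*.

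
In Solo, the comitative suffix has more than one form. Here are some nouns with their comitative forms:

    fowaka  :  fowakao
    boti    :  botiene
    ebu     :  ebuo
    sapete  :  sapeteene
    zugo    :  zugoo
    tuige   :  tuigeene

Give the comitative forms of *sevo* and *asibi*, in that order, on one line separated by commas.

sevoo, asibiene

The pattern is front/back vowel harmony: -ene when the last vowel of the stem is a front vowel (*boti*, *sapete*, *tuige*); -o when the last vowel of the stem is a back vowel (*fowaka*, *ebu*, *zugo*).
The last vowel of *sevo* is /o/, which is a back vowel, so the suffix is -o, giving *sevoo*.
Since the last vowel of *asibi* is /i/ (a front vowel), it takes -ene, giving *asibiene*.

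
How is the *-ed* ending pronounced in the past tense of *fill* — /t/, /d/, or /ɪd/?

/d/

The stem *fill* ends in a voiced sound other than /d/.
The -ed suffix is realized as /ɪd/ after /t, d/; as /t/ after other voiceless consonants; and as /d/ after other voiced sounds.
So -ed on *fill* is pronounced /d/.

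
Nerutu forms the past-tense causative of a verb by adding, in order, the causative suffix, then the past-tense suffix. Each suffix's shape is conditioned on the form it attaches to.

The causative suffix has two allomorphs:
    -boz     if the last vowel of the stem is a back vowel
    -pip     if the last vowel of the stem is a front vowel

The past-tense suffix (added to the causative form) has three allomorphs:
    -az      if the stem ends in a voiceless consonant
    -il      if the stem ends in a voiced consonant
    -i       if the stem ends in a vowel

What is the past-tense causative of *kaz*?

The last vowel of *kaz* is /a/, which is a back vowel, so the causative suffix is -boz, giving *kazboz*.
The causative form *kazboz*: final sound = /z/, a voiced consonant → -il → *kazbozil*.

kazbozil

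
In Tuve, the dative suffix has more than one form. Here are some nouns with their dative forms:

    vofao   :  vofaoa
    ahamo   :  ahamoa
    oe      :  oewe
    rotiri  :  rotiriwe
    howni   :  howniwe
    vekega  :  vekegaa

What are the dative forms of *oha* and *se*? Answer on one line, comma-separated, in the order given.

ohaa, sewe

The suffix is conditioned by the last vowel: -we when the last vowel of the stem is a front vowel (*oe*, *rotiri*, *howni*); -a when the last vowel of the stem is a back vowel (*vofao*, *ahamo*, *vekega*).
Since the last vowel of *oha* is /a/ (a back vowel), it takes -a, giving *ohaa*.
Since the last vowel of *se* is /e/ (a front vowel), it takes -we, giving *sewe*.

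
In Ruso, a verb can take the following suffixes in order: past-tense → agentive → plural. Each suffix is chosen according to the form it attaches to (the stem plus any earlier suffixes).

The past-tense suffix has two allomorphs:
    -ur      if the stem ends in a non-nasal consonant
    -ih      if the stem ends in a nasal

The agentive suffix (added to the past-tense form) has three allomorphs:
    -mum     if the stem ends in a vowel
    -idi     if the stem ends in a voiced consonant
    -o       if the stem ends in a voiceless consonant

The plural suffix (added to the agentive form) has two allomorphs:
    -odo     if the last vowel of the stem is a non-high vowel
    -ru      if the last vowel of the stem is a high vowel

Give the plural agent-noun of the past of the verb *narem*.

naremihoodo

*narem*: final consonant = /m/, a nasal → -ih → *naremih*.
The final sound of the past-tense form *naremih* is /h/, which is a voiceless consonant, so the agentive suffix is -o, giving *naremiho*.
The agentive form *naremiho*: last vowel = /o/, a non-high vowel → -odo → *naremihoodo*.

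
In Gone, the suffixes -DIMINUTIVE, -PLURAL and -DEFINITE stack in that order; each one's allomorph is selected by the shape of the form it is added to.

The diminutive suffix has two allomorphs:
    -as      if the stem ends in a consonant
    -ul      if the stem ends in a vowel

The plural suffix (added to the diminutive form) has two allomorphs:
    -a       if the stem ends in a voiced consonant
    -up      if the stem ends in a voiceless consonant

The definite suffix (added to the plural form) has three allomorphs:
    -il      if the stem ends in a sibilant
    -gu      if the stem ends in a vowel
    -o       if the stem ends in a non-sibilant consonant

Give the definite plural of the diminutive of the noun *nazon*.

*nazon* — final sound /n/ (a consonant) → -as → *nazonas*.
The diminutive form *nazonas*: final consonant = /s/, voiceless → -up → *nazonasup*.
The plural form *nazonasup* — final sound /p/ (a non-sibilant consonant) → -o → *nazonasupo*.

nazonasupo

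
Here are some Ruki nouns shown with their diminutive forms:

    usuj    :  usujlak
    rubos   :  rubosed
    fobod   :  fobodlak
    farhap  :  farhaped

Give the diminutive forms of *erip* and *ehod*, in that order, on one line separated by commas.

eriped, ehodlak

The alternation tracks the final consonant of the stem — -ed when the stem ends in a voiceless consonant (*rubos*, *farhap*); -lak when the stem ends in a voiced consonant (*usuj*, *fobod*).
*erip* — final consonant /p/ (voiceless) → -ed → *eriped*.
Since the final consonant of *ehod* is /d/ (voiced), it takes -lak, giving *ehodlak*.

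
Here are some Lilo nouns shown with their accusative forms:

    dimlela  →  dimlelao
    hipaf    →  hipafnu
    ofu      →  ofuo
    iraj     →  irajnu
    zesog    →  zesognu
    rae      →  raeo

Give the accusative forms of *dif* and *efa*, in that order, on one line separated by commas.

The suffix is conditioned by the final sound: -nu when the stem ends in a consonant (*hipaf*, *iraj*, *zesog*); -o when the stem ends in a vowel (*dimlela*, *ofu*, *rae*).
*dif*: final sound = /f/, a consonant → -nu → *difnu*.
The final sound of *efa* is /a/, which is a vowel, so the suffix is -o, giving *efao*.

difnu, efao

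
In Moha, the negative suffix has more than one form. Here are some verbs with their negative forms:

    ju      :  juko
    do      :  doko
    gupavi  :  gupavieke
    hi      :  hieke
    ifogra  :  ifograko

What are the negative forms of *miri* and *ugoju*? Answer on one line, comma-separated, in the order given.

The pattern is front/back vowel harmony: -eke when the last vowel of the stem is a front vowel (*gupavi*, *hi*); -ko when the last vowel of the stem is a back vowel (*ju*, *do*, *ifogra*).
*miri* — last vowel /i/ (a front vowel) → -eke → *mirieke*.
Since the last vowel of *ugoju* is /u/ (a back vowel), it takes -ko, giving *ugojuko*.

mirieke, ugojuko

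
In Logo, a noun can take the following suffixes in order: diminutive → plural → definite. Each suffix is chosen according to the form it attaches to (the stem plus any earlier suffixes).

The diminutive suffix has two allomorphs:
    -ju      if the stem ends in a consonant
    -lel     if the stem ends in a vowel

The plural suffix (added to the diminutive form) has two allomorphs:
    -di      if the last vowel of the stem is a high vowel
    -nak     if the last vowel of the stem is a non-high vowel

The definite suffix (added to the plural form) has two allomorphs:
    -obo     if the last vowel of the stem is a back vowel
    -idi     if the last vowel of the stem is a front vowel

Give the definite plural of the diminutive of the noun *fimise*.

*fimise*: final sound = /e/, a vowel → -lel → *fimiselel*.
The diminutive form *fimiselel* — last vowel /e/ (a non-high vowel) → -nak → *fimiselelnak*.
The plural form *fimiselelnak* — last vowel /a/ (a back vowel) → -obo → *fimiselelnakobo*.

fimiselelnakobo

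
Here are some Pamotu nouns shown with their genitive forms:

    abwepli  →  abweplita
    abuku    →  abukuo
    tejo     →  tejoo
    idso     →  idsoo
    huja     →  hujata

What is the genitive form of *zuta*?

zutata

Looking at the last vowel of each stem: -o when the last vowel of the stem is a rounded vowel (*abuku*, *tejo*, *idso*); -ta when the last vowel of the stem is an unrounded vowel (*abwepli*, *huja*).
The last vowel of *zuta* is /a/, which is an unrounded vowel, so the suffix is -ta, giving *zutata*.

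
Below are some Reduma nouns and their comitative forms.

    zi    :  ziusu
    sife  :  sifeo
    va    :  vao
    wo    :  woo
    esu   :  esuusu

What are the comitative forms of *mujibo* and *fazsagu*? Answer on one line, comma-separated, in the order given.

Looking at the last vowel of each stem: -usu when the last vowel of the stem is a high vowel (*zi*, *esu*); -o when the last vowel of the stem is a non-high vowel (*sife*, *va*, *wo*).
*mujibo*: last vowel = /o/, a non-high vowel → -o → *mujiboo*.
*fazsagu* — last vowel /u/ (a high vowel) → -usu → *fazsaguusu*.

mujiboo, fazsaguusu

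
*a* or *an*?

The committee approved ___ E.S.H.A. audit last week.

The indefinite article is chosen by the initial *sound* of the following word, not its spelling.
The initialism *E.S.H.A.* is read letter by letter; the first letter, E, is pronounced /iː/, which begins with a vowel sound.
So the article is *an*: The committee approved an E.S.H.A. audit last week.

an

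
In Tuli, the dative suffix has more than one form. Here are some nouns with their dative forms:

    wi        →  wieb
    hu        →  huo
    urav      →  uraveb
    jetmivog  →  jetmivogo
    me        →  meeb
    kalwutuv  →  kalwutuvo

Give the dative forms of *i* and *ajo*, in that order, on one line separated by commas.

ieb, ajoo

The alternation tracks the last vowel of the stem — -o when the last vowel of the stem is a rounded vowel (*hu*, *jetmivog*, *kalwutuv*); -eb when the last vowel of the stem is an unrounded vowel (*wi*, *urav*, *me*).
The last vowel of *i* is /i/, which is an unrounded vowel, so the suffix is -eb, giving *ieb*.
Since the last vowel of *ajo* is /o/ (a rounded vowel), it takes -o, giving *ajoo*.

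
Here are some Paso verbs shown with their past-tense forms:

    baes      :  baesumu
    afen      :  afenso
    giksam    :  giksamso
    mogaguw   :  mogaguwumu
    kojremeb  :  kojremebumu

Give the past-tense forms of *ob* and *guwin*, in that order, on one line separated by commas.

obumu, guwinso

Looking at the final consonant of each stem: -so when the stem ends in a nasal (*afen*, *giksam*); -umu when the stem ends in a non-nasal consonant (*baes*, *mogaguw*, *kojremeb*).
Since the final consonant of *ob* is /b/ (non-nasal), it takes -umu, giving *obumu*.
*guwin*: final consonant = /n/, a nasal → -so → *guwinso*.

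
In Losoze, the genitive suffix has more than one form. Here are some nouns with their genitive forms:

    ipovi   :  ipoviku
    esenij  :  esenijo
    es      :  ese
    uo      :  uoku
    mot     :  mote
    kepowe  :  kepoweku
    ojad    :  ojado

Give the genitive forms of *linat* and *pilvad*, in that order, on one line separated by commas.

linate, pilvado

The pattern is voicing of the final sound: -e when the stem ends in a voiceless consonant (*es*, *mot*); -o when the stem ends in a voiced consonant (*esenij*, *ojad*); -ku when the stem ends in a vowel (*ipovi*, *uo*, *kepowe*).
*linat* — final sound /t/ (a voiceless consonant) → -e → *linate*.
*pilvad* — final sound /d/ (a voiced consonant) → -o → *pilvado*.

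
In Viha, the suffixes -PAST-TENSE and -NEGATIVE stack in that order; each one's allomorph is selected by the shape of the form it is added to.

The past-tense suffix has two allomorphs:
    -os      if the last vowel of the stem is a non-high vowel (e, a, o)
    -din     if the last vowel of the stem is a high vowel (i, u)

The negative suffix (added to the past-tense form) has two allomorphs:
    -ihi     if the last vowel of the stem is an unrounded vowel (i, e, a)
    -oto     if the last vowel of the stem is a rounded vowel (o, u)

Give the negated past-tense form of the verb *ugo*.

Since the last vowel of *ugo* is /o/ (a non-high vowel), it takes -os, giving *ugoos*.
The last vowel of the past-tense form *ugoos* is /o/, which is a rounded vowel, so the negative suffix is -oto, giving *ugoosoto*.

ugoosoto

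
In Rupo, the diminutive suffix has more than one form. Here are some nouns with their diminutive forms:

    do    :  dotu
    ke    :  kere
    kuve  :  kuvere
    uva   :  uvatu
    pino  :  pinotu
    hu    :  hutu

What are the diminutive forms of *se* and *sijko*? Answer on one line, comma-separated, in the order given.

sere, sijkotu

Looking at the last vowel of each stem: -re when the last vowel of the stem is a front vowel (*ke*, *kuve*); -tu when the last vowel of the stem is a back vowel (*do*, *uva*, *pino*, *hu*).
The last vowel of *se* is /e/, which is a front vowel, so the suffix is -re, giving *sere*.
*sijko*: last vowel = /o/, a back vowel → -tu → *sijkotu*.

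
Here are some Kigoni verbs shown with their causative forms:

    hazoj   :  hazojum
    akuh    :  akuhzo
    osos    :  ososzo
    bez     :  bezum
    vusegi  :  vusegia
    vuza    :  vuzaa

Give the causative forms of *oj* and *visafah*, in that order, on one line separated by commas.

ojum, visafahzo

The suffix is conditioned by the final sound: -zo when the stem ends in a voiceless consonant (*akuh*, *osos*); -um when the stem ends in a voiced consonant (*hazoj*, *bez*); -a when the stem ends in a vowel (*vusegi*, *vuza*).
Since the final sound of *oj* is /j/ (a voiced consonant), it takes -um, giving *ojum*.
Since the final sound of *visafah* is /h/ (a voiceless consonant), it takes -zo, giving *visafahzo*.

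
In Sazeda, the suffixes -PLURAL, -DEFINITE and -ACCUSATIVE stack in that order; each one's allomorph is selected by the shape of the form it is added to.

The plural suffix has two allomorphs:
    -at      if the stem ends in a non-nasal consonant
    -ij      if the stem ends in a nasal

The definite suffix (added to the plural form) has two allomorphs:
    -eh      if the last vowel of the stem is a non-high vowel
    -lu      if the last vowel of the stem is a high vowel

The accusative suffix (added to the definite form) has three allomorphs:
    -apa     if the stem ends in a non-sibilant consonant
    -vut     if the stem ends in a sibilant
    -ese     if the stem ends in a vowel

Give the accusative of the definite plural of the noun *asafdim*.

asafdimijluese

*asafdim* — final consonant /m/ (a nasal) → -ij → *asafdimij*.
Since the last vowel of the plural form *asafdimij* is /i/ (a high vowel), it takes -lu, giving *asafdimijlu*.
Since the final sound of the definite form *asafdimijlu* is /u/ (a vowel), it takes -ese, giving *asafdimijluese*.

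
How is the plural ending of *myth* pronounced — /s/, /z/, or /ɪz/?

/s/

The stem *myth* ends in a voiceless non-sibilant consonant.
The plural suffix surfaces as /ɪz/ after sibilants, /s/ after other voiceless consonants, and /z/ after other voiced sounds.
So the plural -s on *myth* is pronounced /s/.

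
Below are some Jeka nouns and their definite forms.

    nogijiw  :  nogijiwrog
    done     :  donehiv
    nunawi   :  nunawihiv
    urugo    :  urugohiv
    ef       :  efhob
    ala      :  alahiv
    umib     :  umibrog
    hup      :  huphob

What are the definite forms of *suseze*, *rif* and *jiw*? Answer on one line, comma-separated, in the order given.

susezehiv, rifhob, jiwrog

Looking at the final sound of each stem: -hob when the stem ends in a voiceless consonant (*ef*, *hup*); -rog when the stem ends in a voiced consonant (*nogijiw*, *umib*); -hiv when the stem ends in a vowel (*done*, *nunawi*, *urugo*, *ala*).
*suseze*: final sound = /e/, a vowel → -hiv → *susezehiv*.
*rif*: final sound = /f/, a voiceless consonant → -hob → *rifhob*.
The final sound of *jiw* is /w/, which is a voiced consonant, so the suffix is -rog, giving *jiwrog*.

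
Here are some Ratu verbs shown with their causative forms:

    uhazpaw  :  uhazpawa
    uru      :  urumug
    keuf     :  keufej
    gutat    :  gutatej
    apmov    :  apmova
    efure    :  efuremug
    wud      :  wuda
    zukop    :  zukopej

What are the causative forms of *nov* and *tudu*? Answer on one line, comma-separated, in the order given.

nova, tudumug

The pattern is voicing of the final sound: -ej when the stem ends in a voiceless consonant (*keuf*, *gutat*, *zukop*); -a when the stem ends in a voiced consonant (*uhazpaw*, *apmov*, *wud*); -mug when the stem ends in a vowel (*uru*, *efure*).
The final sound of *nov* is /v/, which is a voiced consonant, so the suffix is -a, giving *nova*.
*tudu*: final sound = /u/, a vowel → -mug → *tudumug*.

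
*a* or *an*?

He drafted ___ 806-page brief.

an

The indefinite article is chosen by the initial *sound* of the following word, not its spelling.
The number *806* is spoken "eight hundred …", beginning with /eɪt/ — a vowel sound.
So the article is *an*: He drafted an 806-page brief.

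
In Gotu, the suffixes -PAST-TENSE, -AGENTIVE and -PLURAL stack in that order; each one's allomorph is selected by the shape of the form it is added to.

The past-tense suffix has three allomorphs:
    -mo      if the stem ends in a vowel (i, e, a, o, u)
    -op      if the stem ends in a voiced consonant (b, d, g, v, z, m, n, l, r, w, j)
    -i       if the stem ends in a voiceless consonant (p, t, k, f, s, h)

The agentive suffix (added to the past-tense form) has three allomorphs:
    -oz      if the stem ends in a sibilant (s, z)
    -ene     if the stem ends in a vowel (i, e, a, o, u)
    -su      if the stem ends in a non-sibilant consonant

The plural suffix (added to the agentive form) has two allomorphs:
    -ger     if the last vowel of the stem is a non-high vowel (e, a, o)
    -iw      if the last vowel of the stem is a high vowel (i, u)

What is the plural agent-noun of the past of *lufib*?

*lufib*: final sound = /b/, a voiced consonant → -op → *lufibop*.
The final sound of the past-tense form *lufibop* is /p/, which is a non-sibilant consonant, so the agentive suffix is -su, giving *lufibopsu*.
The last vowel of the agentive form *lufibopsu* is /u/, which is a high vowel, so the plural suffix is -iw, giving *lufibopsuiw*.

lufibopsuiw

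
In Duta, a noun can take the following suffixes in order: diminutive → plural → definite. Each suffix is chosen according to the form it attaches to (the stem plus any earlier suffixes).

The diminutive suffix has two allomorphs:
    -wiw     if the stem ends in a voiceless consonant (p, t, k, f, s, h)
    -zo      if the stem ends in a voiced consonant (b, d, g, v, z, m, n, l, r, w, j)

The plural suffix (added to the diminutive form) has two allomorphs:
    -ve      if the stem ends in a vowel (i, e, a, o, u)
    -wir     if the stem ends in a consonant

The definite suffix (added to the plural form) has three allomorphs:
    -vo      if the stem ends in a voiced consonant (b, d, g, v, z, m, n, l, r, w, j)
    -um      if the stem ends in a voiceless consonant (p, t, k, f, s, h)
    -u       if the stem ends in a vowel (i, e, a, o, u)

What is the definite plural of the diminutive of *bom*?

Since the final consonant of *bom* is /m/ (voiced), it takes -zo, giving *bomzo*.
Since the final sound of the diminutive form *bomzo* is /o/ (a vowel), it takes -ve, giving *bomzove*.
The plural form *bomzove* — final sound /e/ (a vowel) → -u → *bomzoveu*.

bomzoveu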